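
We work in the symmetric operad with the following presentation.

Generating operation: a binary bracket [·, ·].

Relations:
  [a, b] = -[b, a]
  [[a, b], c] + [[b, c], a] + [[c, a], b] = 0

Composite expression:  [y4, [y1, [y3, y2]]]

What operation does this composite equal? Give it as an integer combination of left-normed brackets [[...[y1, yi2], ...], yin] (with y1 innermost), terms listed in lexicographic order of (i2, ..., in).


[[[y1, y2], y3], y4] - [[[y1, y3], y2], y4]

Antisymmetry and Jacobi reduce to y1-anchored left-normed brackets.
Composite bracket: [y4, [y1, [y3, y2]]]
Each bracket splits as ab - ba, giving 8 signed words (2^3 = 8).
Only words starting with y1 matter:
  word y1y2y3y4 has sign +1, contributing +[[[y1, y2], y3], y4]
  word y1y3y2y4 has sign -1, contributing -[[[y1, y3], y2], y4]


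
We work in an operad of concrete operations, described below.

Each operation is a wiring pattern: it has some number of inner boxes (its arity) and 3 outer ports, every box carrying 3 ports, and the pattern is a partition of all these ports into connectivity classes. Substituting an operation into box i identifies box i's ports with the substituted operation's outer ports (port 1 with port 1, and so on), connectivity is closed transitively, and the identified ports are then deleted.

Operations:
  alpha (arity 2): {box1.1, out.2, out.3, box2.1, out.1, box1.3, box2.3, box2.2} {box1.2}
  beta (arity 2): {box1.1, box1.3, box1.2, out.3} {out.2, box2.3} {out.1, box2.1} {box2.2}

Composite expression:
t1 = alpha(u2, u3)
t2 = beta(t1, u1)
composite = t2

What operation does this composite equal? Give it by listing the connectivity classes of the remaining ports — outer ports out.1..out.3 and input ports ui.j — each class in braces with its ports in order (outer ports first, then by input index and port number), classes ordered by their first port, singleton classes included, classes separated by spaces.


Treat the ports identified at beta as solder joints: merge, then drop.
stage alpha: inputs (u2, u3), connectivity {out.1, out.2, out.3, u2.1, u2.3, u3.1, u3.2, u3.3} {u2.2}, out.j its boundary
stage beta: inputs (u2, u3, u1), connectivity {out.1, u1.1} {out.2, u1.3} {out.3, u2.1, u2.3, u3.1, u3.2, u3.3} {u1.2} {u2.2}, out.j its boundary

{out.1, u1.1} {out.2, u1.3} {out.3, u2.1, u2.3, u3.1, u3.2, u3.3} {u1.2} {u2.2}


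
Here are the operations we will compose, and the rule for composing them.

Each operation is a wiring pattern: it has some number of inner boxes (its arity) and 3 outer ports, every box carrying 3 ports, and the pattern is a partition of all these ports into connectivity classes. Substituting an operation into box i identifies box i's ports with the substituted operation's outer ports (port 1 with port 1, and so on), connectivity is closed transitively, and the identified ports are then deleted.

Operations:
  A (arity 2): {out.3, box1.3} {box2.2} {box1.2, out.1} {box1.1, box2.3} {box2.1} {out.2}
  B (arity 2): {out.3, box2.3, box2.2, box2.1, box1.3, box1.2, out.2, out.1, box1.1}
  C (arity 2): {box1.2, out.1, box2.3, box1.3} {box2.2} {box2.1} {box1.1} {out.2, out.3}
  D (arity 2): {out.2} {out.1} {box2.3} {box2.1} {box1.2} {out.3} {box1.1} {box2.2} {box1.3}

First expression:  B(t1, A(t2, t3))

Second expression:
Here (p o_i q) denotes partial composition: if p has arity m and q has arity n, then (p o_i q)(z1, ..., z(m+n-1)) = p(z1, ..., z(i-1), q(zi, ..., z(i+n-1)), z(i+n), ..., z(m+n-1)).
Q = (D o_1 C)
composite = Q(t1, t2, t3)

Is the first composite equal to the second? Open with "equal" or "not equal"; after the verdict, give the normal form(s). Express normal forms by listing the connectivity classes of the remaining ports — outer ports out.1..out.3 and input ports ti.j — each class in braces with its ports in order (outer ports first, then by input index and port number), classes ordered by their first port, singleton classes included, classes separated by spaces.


In normal form, the first expression is {out.1, out.2, out.3, t1.1, t1.2, t1.3, t2.2, t2.3} {t2.1, t3.3} {t3.1} {t3.2}
In normal form, the second expression is {out.1} {out.2} {out.3} {t1.1} {t1.2, t1.3, t2.3} {t2.1} {t2.2} {t3.1} {t3.2} {t3.3}
The normal forms differ: not equal.

not equal: they reduce to {out.1, out.2, out.3, t1.1, t1.2, t1.3, t2.2, t2.3} {t2.1, t3.3} {t3.1} {t3.2} and {out.1} {out.2} {out.3} {t1.1} {t1.2, t1.3, t2.3} {t2.1} {t2.2} {t3.1} {t3.2} {t3.3}


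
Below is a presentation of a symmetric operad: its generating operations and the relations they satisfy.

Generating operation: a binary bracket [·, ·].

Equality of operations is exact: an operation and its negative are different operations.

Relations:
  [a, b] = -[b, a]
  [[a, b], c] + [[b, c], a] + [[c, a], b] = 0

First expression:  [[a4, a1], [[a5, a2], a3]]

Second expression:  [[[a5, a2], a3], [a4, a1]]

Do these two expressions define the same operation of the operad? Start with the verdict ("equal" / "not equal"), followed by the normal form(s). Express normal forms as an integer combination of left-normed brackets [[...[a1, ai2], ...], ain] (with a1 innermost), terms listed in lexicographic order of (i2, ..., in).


The first expression reduces to [[[[a1, a4], a2], a5], a3] - [[[[a1, a4], a3], a2], a5] + [[[[a1, a4], a3], a5], a2] - [[[[a1, a4], a5], a2], a3]
The second expression reduces to -[[[[a1, a4], a2], a5], a3] + [[[[a1, a4], a3], a2], a5] - [[[[a1, a4], a3], a5], a2] + [[[[a1, a4], a5], a2], a3]
Different reductions; not equal.

not equal; the first gives [[[[a1, a4], a2], a5], a3] - [[[[a1, a4], a3], a2], a5] + [[[[a1, a4], a3], a5], a2] - [[[[a1, a4], a5], a2], a3] and the second -[[[[a1, a4], a2], a5], a3] + [[[[a1, a4], a3], a2], a5] - [[[[a1, a4], a3], a5], a2] + [[[[a1, a4], a5], a2], a3]


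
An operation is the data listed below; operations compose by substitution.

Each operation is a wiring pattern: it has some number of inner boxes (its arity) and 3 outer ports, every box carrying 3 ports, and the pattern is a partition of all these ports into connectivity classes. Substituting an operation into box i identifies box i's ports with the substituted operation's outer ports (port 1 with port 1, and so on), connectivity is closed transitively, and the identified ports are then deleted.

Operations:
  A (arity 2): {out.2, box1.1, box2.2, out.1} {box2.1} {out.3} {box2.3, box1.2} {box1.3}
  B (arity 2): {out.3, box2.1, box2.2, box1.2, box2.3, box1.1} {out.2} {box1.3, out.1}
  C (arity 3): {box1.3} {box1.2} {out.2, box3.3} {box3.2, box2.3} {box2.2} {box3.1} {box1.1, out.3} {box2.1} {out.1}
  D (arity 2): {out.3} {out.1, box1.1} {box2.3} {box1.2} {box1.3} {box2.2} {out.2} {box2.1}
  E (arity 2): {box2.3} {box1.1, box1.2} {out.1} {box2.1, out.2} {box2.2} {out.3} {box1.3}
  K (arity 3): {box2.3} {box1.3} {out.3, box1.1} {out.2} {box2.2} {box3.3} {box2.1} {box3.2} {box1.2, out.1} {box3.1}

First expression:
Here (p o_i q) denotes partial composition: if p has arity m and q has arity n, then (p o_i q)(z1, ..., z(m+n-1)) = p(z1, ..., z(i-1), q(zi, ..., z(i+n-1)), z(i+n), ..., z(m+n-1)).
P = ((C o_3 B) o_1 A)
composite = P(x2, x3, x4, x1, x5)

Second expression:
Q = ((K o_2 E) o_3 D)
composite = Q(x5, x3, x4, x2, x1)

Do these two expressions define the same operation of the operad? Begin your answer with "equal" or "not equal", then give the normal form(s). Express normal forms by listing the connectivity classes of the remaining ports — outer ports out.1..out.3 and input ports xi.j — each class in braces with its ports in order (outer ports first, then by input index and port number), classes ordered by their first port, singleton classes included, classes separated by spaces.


not equal; first: {out.1} {out.2, x1.1, x1.2, x5.1, x5.2, x5.3} {out.3, x2.1, x3.2} {x1.3} {x2.2, x3.3} {x2.3} {x3.1} {x4.1} {x4.2} {x4.3}; second: {out.1, x5.2} {out.2} {out.3, x5.1} {x1.1} {x1.2} {x1.3} {x2.1} {x2.2} {x2.3} {x3.1, x3.2} {x3.3} {x4.1} {x4.2} {x4.3} {x5.3}

Normal form of the first expression: {out.1} {out.2, x1.1, x1.2, x5.1, x5.2, x5.3} {out.3, x2.1, x3.2} {x1.3} {x2.2, x3.3} {x2.3} {x3.1} {x4.1} {x4.2} {x4.3}
Normal form of the second expression: {out.1, x5.2} {out.2} {out.3, x5.1} {x1.1} {x1.2} {x1.3} {x2.1} {x2.2} {x2.3} {x3.1, x3.2} {x3.3} {x4.1} {x4.2} {x4.3} {x5.3}
They disagree, so not equal.


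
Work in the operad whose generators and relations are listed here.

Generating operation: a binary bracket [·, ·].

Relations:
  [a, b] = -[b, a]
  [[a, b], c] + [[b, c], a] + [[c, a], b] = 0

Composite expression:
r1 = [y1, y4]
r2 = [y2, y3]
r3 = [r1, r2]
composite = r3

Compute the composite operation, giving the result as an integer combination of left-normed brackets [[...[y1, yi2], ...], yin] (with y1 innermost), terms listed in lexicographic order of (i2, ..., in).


Skip Jacobi rewriting: expand, keep y1-initial words, read off terms.
Composite bracket: [[y1, y4], [y2, y3]]
Expanding via [a, b] = ab - ba: 8 signed words (2^3 = 8).
Only words starting with y1 matter:
  sign of y1y4y2y3 is +1, so it contributes +[[[y1, y4], y2], y3]
  sign of y1y4y3y2 is -1, so it contributes -[[[y1, y4], y3], y2]

[[[y1, y4], y2], y3] - [[[y1, y4], y3], y2]


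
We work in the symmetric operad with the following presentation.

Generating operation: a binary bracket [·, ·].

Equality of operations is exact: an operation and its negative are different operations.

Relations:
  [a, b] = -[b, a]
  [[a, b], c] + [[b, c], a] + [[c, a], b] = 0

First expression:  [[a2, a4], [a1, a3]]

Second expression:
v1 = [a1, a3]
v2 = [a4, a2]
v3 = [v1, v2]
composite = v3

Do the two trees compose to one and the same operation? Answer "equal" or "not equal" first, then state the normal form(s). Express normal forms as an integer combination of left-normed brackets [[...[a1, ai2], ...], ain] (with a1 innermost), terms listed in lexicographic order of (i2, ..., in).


equal; the common form is -[[[a1, a3], a2], a4] + [[[a1, a3], a4], a2]

In normal form, the first expression is -[[[a1, a3], a2], a4] + [[[a1, a3], a4], a2]
In normal form, the second expression is -[[[a1, a3], a2], a4] + [[[a1, a3], a4], a2]
Identical normal forms: equal.


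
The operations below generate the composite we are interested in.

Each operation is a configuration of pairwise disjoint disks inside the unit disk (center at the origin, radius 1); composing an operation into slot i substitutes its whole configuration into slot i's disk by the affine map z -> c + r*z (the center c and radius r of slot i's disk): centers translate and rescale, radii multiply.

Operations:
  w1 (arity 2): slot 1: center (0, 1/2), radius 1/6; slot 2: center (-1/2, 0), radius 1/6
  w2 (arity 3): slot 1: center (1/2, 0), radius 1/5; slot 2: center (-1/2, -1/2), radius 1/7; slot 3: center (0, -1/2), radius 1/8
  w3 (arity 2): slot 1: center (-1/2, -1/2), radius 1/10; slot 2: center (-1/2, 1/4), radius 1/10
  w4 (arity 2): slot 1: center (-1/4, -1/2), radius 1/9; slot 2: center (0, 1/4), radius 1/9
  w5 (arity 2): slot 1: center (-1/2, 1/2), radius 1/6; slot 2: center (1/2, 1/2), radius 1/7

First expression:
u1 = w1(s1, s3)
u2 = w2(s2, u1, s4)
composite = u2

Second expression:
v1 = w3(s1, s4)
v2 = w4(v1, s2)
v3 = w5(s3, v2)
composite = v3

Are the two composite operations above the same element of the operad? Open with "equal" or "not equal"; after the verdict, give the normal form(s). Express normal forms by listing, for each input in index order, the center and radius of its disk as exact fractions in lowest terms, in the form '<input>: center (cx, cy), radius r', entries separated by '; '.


The first composite normalizes to s1: center (-1/2, -3/7), radius 1/42; s2: center (1/2, 0), radius 1/5; s3: center (-4/7, -1/2), radius 1/42; s4: center (0, -1/2), radius 1/8
The second composite normalizes to s1: center (115/252, 53/126), radius 1/630; s2: center (1/2, 15/28), radius 1/63; s3: center (-1/2, 1/2), radius 1/6; s4: center (115/252, 109/252), radius 1/630
They disagree, so not equal.

not equal — first s1: center (-1/2, -3/7), radius 1/42; s2: center (1/2, 0), radius 1/5; s3: center (-4/7, -1/2), radius 1/42; s4: center (0, -1/2), radius 1/8, second s1: center (115/252, 53/126), radius 1/630; s2: center (1/2, 15/28), radius 1/63; s3: center (-1/2, 1/2), radius 1/6; s4: center (115/252, 109/252), radius 1/630


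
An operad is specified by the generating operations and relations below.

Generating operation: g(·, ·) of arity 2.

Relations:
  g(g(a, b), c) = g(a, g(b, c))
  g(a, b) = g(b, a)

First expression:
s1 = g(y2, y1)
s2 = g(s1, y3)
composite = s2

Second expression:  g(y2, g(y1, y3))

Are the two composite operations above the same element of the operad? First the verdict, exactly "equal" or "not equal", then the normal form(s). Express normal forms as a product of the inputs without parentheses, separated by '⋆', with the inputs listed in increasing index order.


equal; both compose to y1 ⋆ y2 ⋆ y3

Reducing the first expression gives y1 ⋆ y2 ⋆ y3
Reducing the second expression gives y1 ⋆ y2 ⋆ y3
One common form — equal.


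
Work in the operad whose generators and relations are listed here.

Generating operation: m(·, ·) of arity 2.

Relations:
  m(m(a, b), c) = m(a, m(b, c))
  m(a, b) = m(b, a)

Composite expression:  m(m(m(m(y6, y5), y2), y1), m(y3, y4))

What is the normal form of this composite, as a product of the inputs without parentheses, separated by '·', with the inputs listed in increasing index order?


Any arrangement under m is one operation, so sort the y-inputs.
m(y6, y5) linearizes to y6 · y5
m(m(y6, y5), y2) linearizes to y6 · y5 · y2
m(m(m(y6, y5), y2), y1) linearizes to y6 · y5 · y2 · y1
m(y3, y4) linearizes to y3 · y4
m(m(m(m(y6, y5), y2), y1), m(y3, y4)) linearizes to y6 · y5 · y2 · y1 · y3 · y4
reordering the factors by index: y1 · y2 · y3 · y4 · y5 · y6

y1 · y2 · y3 · y4 · y5 · y6


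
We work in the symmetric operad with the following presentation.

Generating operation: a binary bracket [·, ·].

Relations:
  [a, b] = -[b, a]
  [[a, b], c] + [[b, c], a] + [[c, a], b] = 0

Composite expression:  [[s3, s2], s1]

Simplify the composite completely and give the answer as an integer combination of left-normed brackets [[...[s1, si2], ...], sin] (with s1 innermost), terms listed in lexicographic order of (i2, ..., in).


[[s1, s2], s3] - [[s1, s3], s2]


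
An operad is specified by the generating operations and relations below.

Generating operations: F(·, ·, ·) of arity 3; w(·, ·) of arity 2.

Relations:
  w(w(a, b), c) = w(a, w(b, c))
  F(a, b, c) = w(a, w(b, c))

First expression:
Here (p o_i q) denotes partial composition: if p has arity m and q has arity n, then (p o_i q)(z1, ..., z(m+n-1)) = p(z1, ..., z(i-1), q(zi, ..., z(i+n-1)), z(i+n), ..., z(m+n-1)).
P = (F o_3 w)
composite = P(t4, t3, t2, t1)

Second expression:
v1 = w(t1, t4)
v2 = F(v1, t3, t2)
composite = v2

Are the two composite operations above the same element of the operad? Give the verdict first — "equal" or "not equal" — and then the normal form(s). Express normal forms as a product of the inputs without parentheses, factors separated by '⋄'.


not equal: they reduce to t4 ⋄ t3 ⋄ t2 ⋄ t1 and t1 ⋄ t4 ⋄ t3 ⋄ t2

Reducing the first expression gives t4 ⋄ t3 ⋄ t2 ⋄ t1
Reducing the second expression gives t1 ⋄ t4 ⋄ t3 ⋄ t2
Distinct normal forms: not equal.


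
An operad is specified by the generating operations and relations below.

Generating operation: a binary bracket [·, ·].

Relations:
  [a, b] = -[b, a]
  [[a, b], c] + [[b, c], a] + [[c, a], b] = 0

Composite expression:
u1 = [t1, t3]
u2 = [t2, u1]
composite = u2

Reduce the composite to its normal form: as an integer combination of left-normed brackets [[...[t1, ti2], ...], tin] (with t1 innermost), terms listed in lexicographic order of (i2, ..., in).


-[[t1, t3], t2]


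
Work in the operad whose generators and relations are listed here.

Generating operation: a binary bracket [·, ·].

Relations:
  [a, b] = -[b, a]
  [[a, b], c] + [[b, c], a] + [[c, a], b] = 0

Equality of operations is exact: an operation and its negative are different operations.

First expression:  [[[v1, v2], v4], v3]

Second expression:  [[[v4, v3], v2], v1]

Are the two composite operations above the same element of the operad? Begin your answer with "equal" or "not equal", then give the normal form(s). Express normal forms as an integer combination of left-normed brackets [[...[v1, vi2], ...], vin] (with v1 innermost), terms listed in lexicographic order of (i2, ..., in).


not equal; the first gives [[[v1, v2], v4], v3] and the second -[[[v1, v2], v3], v4] + [[[v1, v2], v4], v3] + [[[v1, v3], v4], v2] - [[[v1, v4], v3], v2]

Normal form of the first expression: [[[v1, v2], v4], v3]
Normal form of the second expression: -[[[v1, v2], v3], v4] + [[[v1, v2], v4], v3] + [[[v1, v3], v4], v2] - [[[v1, v4], v3], v2]
They disagree, so not equal.


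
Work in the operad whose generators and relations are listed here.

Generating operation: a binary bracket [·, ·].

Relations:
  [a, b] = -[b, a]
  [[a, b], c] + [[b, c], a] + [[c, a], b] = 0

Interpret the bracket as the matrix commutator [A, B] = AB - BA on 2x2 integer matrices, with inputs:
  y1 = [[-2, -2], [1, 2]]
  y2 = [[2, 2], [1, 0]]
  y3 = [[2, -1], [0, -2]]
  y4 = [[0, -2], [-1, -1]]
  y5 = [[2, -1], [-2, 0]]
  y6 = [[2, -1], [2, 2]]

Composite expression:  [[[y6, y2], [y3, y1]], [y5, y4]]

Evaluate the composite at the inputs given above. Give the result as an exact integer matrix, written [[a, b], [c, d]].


[[-144, 504], [288, 144]]


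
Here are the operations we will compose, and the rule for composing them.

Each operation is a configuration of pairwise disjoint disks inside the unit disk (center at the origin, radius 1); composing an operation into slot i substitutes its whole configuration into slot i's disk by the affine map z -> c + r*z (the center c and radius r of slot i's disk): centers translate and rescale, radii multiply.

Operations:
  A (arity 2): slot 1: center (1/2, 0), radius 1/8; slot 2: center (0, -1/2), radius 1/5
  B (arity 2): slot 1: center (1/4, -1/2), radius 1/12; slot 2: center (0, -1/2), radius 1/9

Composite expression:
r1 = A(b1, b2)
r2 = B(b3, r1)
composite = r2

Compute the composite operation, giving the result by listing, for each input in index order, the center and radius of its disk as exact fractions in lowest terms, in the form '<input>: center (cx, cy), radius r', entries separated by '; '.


b1: center (1/18, -1/2), radius 1/72; b2: center (0, -5/9), radius 1/45; b3: center (1/4, -1/2), radius 1/12

Nesting under B composes maps z -> c + r*z down each b-path.
input b3: composing its 1 substitution step yields center (1/4, -1/2), radius 1/12
input b1: composing its 2 substitution steps yields center (1/18, -1/2), radius 1/72
input b2: composing its 2 substitution steps yields center (0, -5/9), radius 1/45


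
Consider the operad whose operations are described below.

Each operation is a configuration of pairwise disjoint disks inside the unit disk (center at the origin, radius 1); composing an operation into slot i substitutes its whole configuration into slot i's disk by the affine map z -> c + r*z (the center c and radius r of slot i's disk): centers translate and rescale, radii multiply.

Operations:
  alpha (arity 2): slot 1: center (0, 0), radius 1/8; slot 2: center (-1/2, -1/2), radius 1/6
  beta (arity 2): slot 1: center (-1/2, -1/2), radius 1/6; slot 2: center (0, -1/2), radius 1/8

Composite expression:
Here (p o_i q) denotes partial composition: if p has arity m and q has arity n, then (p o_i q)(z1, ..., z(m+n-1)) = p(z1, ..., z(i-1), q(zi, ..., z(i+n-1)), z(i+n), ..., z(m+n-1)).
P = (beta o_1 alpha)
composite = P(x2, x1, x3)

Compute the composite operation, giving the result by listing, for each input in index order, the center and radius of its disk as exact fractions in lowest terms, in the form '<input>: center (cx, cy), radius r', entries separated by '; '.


x1: center (-7/12, -7/12), radius 1/36; x2: center (-1/2, -1/2), radius 1/48; x3: center (0, -1/2), radius 1/8

Only the slot chain above each x matters under beta; compose those maps.
input x2: composing its 2 substitution steps yields center (-1/2, -1/2), radius 1/48
input x1: composing its 2 substitution steps yields center (-7/12, -7/12), radius 1/36
input x3: composing its 1 substitution step yields center (0, -1/2), radius 1/8


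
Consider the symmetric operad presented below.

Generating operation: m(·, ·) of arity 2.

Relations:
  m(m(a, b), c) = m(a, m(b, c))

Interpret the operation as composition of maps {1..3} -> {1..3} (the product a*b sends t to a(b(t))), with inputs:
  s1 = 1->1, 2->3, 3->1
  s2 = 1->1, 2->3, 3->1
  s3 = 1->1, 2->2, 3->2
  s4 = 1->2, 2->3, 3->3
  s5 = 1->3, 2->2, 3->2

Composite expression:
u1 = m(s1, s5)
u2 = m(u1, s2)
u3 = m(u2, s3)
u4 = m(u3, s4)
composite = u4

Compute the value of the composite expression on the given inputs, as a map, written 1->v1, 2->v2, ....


1->3, 2->3, 3->3

m(s1, s5) = 1->1, 2->3, 3->3
m(m(s1, s5), s2) = 1->1, 2->3, 3->1
m(m(m(s1, s5), s2), s3) = 1->1, 2->3, 3->3
m(m(m(m(s1, s5), s2), s3), s4) = 1->3, 2->3, 3->3


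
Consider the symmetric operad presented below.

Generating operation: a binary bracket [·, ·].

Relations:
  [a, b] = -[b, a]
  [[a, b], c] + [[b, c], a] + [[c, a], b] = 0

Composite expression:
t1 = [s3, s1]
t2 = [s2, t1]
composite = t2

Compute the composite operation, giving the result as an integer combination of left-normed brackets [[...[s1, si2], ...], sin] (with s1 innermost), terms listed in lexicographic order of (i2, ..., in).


[[s1, s3], s2]

Left-normed coefficients sit on the s1-initial expansion words.
Composite bracket: [s2, [s3, s1]]
The bracket unfolds into 4 signed words via [a, b] = ab - ba (2^2 = 4).
Collect the words opening with s1:
  sign of s1s3s2 is +1, so it contributes +[[s1, s3], s2]


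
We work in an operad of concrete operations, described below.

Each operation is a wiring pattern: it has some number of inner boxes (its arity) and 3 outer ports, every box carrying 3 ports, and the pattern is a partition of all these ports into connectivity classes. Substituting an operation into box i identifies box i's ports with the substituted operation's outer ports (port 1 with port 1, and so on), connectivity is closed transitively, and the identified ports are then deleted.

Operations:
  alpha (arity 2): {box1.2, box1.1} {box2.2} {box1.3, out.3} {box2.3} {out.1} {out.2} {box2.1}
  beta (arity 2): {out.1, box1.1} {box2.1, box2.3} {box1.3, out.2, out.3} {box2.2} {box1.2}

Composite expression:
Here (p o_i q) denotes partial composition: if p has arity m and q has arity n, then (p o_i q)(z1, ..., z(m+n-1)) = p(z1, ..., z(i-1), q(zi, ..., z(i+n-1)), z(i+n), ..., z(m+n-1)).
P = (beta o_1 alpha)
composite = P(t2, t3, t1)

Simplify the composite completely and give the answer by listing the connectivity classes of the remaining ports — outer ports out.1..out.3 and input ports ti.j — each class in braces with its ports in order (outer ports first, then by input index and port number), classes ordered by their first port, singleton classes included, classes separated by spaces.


Substituting into beta glues patterns; closure does the rest.
through alpha, on inputs (t2, t3): {out.1} {out.2} {out.3, t2.3} {t2.1, t2.2} {t3.1} {t3.2} {t3.3} (out.j = stage outer ports)
through beta, on inputs (t2, t3, t1): {out.1} {out.2, out.3, t2.3} {t1.1, t1.3} {t1.2} {t2.1, t2.2} {t3.1} {t3.2} {t3.3} (out.j = stage outer ports)

{out.1} {out.2, out.3, t2.3} {t1.1, t1.3} {t1.2} {t2.1, t2.2} {t3.1} {t3.2} {t3.3}


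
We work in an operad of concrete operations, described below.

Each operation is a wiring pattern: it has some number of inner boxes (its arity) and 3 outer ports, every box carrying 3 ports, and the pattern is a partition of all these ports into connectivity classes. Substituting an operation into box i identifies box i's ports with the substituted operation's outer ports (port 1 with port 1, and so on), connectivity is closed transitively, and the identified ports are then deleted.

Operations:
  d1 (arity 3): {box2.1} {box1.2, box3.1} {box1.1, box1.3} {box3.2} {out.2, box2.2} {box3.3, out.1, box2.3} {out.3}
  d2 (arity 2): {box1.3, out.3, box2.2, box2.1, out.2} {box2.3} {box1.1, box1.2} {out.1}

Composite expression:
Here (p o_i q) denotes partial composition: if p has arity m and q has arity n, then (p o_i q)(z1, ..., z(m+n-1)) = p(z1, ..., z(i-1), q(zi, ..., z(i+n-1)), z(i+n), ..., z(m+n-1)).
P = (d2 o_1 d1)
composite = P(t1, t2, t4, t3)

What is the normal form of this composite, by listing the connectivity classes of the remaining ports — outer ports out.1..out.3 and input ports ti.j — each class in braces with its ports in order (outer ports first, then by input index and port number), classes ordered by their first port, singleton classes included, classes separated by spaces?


Substituting into d2 glues patterns; closure does the rest.
the subtree at d1 composes to {out.1, t2.3, t4.3} {out.2, t2.2} {out.3} {t1.1, t1.3} {t1.2, t4.1} {t2.1} {t4.2} on (t1, t2, t4); out.j = own outer ports
the subtree at d2 composes to {out.1} {out.2, out.3, t3.1, t3.2} {t1.1, t1.3} {t1.2, t4.1} {t2.1} {t2.2, t2.3, t4.3} {t3.3} {t4.2} on (t1, t2, t4, t3); out.j = own outer ports

{out.1} {out.2, out.3, t3.1, t3.2} {t1.1, t1.3} {t1.2, t4.1} {t2.1} {t2.2, t2.3, t4.3} {t3.3} {t4.2}


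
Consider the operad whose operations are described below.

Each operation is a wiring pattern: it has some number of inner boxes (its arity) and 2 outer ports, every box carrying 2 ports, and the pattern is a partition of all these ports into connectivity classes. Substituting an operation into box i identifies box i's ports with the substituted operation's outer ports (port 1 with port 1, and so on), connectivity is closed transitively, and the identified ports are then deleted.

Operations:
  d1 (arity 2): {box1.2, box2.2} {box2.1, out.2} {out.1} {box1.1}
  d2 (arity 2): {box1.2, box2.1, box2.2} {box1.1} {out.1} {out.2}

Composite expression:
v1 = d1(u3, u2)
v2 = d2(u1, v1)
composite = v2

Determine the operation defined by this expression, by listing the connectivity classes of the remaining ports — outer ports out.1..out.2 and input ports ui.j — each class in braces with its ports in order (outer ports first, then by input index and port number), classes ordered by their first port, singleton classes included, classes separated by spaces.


{out.1} {out.2} {u1.1} {u1.2, u2.1} {u2.2, u3.2} {u3.1}

Connectivity passes through glued d2-boundaries; trace each wire chain.
stage d1: inputs (u3, u2), connectivity {out.1} {out.2, u2.1} {u2.2, u3.2} {u3.1}, out.j its boundary
stage d2: inputs (u1, u3, u2), connectivity {out.1} {out.2} {u1.1} {u1.2, u2.1} {u2.2, u3.2} {u3.1}, out.j its boundary


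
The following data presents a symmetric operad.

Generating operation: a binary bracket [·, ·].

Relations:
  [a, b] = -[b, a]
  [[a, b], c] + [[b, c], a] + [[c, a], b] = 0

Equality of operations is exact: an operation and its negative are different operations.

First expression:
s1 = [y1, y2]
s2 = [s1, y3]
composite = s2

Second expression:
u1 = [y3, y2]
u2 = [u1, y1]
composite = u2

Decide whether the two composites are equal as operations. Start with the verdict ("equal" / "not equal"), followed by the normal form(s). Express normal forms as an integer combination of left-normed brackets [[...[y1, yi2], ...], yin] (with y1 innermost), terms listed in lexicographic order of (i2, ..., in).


not equal: they reduce to [[y1, y2], y3] and [[y1, y2], y3] - [[y1, y3], y2]

The first expression, normalized: [[y1, y2], y3]
The second expression, normalized: [[y1, y2], y3] - [[y1, y3], y2]
They disagree, so not equal.


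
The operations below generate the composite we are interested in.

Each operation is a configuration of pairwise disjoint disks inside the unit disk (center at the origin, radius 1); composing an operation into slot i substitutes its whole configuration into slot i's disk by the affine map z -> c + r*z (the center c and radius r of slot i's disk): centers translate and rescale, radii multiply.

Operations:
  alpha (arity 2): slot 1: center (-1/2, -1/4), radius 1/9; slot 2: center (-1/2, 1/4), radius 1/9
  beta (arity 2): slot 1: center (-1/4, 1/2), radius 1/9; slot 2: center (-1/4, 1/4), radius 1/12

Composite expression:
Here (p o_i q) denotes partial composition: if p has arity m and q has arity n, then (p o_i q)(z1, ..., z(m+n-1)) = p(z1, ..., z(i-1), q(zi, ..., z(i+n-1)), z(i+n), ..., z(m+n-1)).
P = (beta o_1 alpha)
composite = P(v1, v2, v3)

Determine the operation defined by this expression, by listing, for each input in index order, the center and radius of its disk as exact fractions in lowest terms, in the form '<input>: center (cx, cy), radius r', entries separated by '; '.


Below beta, radii multiply path by path; the v-disk centers shift.
for v1, the 2-step affine chain lands on center (-11/36, 17/36), radius 1/81
for v2, the 2-step affine chain lands on center (-11/36, 19/36), radius 1/81
for v3, the 1-step affine chain lands on center (-1/4, 1/4), radius 1/12

v1: center (-11/36, 17/36), radius 1/81; v2: center (-11/36, 19/36), radius 1/81; v3: center (-1/4, 1/4), radius 1/12


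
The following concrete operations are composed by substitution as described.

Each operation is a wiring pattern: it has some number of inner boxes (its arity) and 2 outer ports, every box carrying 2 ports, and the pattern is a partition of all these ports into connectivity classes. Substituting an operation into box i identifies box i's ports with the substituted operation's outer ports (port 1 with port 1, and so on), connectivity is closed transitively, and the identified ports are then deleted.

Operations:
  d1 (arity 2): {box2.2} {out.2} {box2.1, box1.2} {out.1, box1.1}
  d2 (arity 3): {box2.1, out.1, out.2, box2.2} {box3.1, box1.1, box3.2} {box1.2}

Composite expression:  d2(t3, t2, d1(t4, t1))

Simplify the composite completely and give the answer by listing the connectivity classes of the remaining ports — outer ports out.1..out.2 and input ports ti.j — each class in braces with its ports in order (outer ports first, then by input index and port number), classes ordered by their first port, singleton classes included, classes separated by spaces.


{out.1, out.2, t2.1, t2.2} {t1.1, t4.2} {t1.2} {t3.1, t4.1} {t3.2}

Reachability decides: close wires over d2-identified ports.
through d1, on inputs (t4, t1): {out.1, t4.1} {out.2} {t1.1, t4.2} {t1.2} (out.j = stage outer ports)
through d2, on inputs (t3, t2, t4, t1): {out.1, out.2, t2.1, t2.2} {t1.1, t4.2} {t1.2} {t3.1, t4.1} {t3.2} (out.j = stage outer ports)


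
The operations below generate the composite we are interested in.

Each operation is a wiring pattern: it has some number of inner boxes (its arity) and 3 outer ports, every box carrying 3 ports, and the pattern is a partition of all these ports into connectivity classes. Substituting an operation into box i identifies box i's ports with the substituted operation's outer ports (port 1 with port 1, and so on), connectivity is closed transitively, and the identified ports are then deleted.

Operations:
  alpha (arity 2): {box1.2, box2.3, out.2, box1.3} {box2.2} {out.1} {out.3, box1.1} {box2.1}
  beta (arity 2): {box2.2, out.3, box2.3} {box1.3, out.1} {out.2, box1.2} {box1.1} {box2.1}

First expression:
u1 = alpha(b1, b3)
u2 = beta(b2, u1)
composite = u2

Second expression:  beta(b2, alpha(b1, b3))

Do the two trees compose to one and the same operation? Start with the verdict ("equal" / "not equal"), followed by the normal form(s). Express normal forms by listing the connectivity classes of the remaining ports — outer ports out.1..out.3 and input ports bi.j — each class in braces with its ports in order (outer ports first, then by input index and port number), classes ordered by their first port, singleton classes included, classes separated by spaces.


The first expression reduces to {out.1, b2.3} {out.2, b2.2} {out.3, b1.1, b1.2, b1.3, b3.3} {b2.1} {b3.1} {b3.2}
The second expression reduces to {out.1, b2.3} {out.2, b2.2} {out.3, b1.1, b1.2, b1.3, b3.3} {b2.1} {b3.1} {b3.2}
The normal forms match — equal.

equal — both sides give {out.1, b2.3} {out.2, b2.2} {out.3, b1.1, b1.2, b1.3, b3.3} {b2.1} {b3.1} {b3.2}


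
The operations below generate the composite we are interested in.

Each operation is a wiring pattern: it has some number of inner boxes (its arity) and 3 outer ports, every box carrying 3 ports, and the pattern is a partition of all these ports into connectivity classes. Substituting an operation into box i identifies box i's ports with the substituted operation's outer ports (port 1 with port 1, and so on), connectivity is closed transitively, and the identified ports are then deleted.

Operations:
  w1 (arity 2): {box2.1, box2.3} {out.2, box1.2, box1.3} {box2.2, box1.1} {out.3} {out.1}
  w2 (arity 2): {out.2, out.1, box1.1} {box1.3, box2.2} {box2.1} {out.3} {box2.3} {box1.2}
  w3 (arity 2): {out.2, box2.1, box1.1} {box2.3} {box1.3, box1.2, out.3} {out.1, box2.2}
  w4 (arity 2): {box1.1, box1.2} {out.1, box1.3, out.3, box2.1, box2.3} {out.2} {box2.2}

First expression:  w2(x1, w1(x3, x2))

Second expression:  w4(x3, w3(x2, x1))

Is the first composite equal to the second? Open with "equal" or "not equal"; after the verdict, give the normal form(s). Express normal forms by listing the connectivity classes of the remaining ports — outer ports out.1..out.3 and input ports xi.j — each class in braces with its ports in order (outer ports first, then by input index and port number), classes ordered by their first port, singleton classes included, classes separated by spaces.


not equal — first {out.1, out.2, x1.1} {out.3} {x1.2} {x1.3, x3.2, x3.3} {x2.1, x2.3} {x2.2, x3.1}, second {out.1, out.3, x1.2, x2.2, x2.3, x3.3} {out.2} {x1.1, x2.1} {x1.3} {x3.1, x3.2}

The first composite normalizes to {out.1, out.2, x1.1} {out.3} {x1.2} {x1.3, x3.2, x3.3} {x2.1, x2.3} {x2.2, x3.1}
The second composite normalizes to {out.1, out.3, x1.2, x2.2, x2.3, x3.3} {out.2} {x1.1, x2.1} {x1.3} {x3.1, x3.2}
The forms do not match — not equal.


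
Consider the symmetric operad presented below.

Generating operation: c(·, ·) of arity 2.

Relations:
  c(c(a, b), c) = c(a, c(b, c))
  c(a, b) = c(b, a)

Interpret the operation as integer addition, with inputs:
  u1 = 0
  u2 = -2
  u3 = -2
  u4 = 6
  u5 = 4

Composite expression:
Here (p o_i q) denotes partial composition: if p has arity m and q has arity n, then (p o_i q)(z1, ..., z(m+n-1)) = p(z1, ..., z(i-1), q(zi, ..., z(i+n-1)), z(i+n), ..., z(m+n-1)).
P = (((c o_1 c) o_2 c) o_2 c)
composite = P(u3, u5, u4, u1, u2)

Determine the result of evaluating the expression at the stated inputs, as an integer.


6


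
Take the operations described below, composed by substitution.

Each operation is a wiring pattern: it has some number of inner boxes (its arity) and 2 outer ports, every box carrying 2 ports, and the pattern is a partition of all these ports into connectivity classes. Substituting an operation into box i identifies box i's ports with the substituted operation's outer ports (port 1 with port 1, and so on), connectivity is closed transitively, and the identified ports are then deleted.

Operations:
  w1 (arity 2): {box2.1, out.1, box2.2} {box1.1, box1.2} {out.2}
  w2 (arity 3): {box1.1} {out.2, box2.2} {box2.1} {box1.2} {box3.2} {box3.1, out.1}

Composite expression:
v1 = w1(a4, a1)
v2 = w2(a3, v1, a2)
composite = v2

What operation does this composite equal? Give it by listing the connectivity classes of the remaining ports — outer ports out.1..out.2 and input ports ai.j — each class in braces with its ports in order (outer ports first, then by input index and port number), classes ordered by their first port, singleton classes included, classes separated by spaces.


Reachability decides: close wires over w2-identified ports.
stage w1: inputs (a4, a1), connectivity {out.1, a1.1, a1.2} {out.2} {a4.1, a4.2}, out.j its boundary
stage w2: inputs (a3, a4, a1, a2), connectivity {out.1, a2.1} {out.2} {a1.1, a1.2} {a2.2} {a3.1} {a3.2} {a4.1, a4.2}, out.j its boundary

{out.1, a2.1} {out.2} {a1.1, a1.2} {a2.2} {a3.1} {a3.2} {a4.1, a4.2}


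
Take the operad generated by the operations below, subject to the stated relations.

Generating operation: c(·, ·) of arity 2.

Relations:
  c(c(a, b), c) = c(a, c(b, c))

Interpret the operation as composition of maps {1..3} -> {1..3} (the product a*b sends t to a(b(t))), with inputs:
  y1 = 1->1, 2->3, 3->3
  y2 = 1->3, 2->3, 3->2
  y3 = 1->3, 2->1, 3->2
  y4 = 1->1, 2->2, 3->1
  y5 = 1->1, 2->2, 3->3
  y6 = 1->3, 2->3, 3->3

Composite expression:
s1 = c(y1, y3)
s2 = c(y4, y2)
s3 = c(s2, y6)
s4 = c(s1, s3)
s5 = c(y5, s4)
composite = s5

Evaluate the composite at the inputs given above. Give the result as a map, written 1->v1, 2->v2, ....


c(y1, y3) = 1->3, 2->1, 3->3
c(y4, y2) = 1->1, 2->1, 3->2
c(c(y4, y2), y6) = 1->2, 2->2, 3->2
c(c(y1, y3), c(c(y4, y2), y6)) = 1->1, 2->1, 3->1
c(y5, c(c(y1, y3), c(c(y4, y2), y6))) = 1->1, 2->1, 3->1

1->1, 2->1, 3->1


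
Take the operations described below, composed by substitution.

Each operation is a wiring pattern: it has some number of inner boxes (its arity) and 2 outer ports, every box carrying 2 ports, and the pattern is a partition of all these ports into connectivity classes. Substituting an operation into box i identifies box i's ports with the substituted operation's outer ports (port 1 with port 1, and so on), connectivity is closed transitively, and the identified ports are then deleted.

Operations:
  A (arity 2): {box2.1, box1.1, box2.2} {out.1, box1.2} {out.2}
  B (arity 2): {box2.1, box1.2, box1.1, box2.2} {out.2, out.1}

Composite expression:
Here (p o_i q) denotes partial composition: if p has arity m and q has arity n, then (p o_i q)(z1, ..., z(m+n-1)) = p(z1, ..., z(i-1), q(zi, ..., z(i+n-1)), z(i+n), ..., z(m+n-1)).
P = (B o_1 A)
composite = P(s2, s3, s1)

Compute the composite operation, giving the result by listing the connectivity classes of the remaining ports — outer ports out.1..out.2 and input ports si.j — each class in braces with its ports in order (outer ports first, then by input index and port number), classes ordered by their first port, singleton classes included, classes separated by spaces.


Two ports join when wires chain via B-identified ports.
composing A on (s2, s3), with out.j its own outer ports: {out.1, s2.2} {out.2} {s2.1, s3.1, s3.2}
composing B on (s2, s3, s1), with out.j its own outer ports: {out.1, out.2} {s1.1, s1.2, s2.2} {s2.1, s3.1, s3.2}

{out.1, out.2} {s1.1, s1.2, s2.2} {s2.1, s3.1, s3.2}


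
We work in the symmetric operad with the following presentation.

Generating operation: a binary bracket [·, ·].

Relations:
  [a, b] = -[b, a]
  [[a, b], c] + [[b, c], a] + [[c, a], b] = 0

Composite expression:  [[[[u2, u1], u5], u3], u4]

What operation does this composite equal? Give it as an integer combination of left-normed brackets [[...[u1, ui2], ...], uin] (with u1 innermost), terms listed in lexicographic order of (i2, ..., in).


Antisymmetry and Jacobi reduce to u1-anchored left-normed brackets.
Composite bracket: [[[[u2, u1], u5], u3], u4]
Each bracket splits as ab - ba, giving 16 signed words (2^4 = 16).
The u1-initial words carry the normal form:
  u1u2u5u3u4 appears with sign -1, giving the term -[[[[u1, u2], u5], u3], u4]

-[[[[u1, u2], u5], u3], u4]


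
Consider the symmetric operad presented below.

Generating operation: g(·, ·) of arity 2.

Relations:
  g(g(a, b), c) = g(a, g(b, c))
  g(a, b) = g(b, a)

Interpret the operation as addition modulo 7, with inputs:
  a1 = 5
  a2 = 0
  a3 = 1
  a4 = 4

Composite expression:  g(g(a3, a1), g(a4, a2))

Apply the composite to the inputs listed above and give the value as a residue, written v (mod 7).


3 (mod 7)

g(a3, a1) = 6
g(a4, a2) = 4
g(g(a3, a1), g(a4, a2)) = 3


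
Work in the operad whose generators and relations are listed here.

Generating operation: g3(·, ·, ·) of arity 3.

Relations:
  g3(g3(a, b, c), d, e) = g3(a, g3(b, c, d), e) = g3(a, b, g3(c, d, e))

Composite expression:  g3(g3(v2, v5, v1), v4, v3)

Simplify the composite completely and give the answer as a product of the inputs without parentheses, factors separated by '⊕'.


v2 ⊕ v5 ⊕ v1 ⊕ v4 ⊕ v3

Every regrouping of g3 is equal, so read the v-inputs in written order.
g3(v2, v5, v1) linearizes to v2 ⊕ v5 ⊕ v1
g3(g3(v2, v5, v1), v4, v3) linearizes to v2 ⊕ v5 ⊕ v1 ⊕ v4 ⊕ v3
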